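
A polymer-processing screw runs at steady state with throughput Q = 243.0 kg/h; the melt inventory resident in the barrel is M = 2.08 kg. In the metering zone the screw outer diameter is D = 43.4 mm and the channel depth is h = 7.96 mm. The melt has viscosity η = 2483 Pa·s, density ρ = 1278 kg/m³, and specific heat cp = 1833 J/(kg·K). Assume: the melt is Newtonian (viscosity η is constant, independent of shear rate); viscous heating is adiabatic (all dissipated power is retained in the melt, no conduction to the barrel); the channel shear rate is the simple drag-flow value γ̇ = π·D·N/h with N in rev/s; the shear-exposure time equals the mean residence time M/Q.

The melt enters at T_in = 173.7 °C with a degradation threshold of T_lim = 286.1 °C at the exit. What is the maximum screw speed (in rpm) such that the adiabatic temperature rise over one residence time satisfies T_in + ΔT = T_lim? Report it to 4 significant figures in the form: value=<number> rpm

Q_s = Q / 3600 = 243.0 / 3600 = 0.0675 kg/s
t_res = M / Q_s = 2.08 / 0.0675 = 30.8148 s
Geometry in SI: D = 43.4 mm → 0.0434 m, h = 7.96 mm → 0.00796 m
ΔT_a = T_lim − T_in = 286.1 − 173.7 = 112.4 K
γ̇_max² = ΔT_a·ρ·cp/(η·t_res) = 112.4·1278·1833/(2483·30.8148) = 3441.31 s⁻²
Take the square root: γ̇_max = √(3441.31) = 58.6626 s⁻¹
Solve γ̇ = πDN/h for N: N_max = γ̇_max·h/(π·D) = 58.6626 × 0.00796 / (π × 0.0434) = 3.4248 rev/s = 205.488 rpm

value=205.5 rpm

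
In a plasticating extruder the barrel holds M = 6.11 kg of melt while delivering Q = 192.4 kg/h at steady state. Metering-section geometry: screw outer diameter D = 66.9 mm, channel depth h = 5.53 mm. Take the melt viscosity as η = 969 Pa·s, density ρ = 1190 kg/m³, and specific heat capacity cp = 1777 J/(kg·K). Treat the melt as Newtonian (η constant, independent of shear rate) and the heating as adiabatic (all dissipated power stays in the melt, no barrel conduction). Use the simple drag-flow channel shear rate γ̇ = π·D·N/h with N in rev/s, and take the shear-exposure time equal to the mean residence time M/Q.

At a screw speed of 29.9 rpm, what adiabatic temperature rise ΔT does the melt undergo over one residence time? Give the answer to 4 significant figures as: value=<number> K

Throughput in SI: Q_s = 192.4 kg/h ÷ 3600 s/h = 0.0534444 kg/s
Mean residence time: t_res = M/Q_s = 6.11 kg / 0.0534444 kg/s = 114.324 s
Convert to SI: D = 0.0669 m, h = 0.00553 m, N = 29.9/60 = 0.498333 rev/s
Shear rate: γ̇ = πDN/h = π·0.0669·0.498333/0.00553 = 18.9396 s⁻¹
ΔT = η·γ̇²·t_res/(ρ·cp) = [969 × 18.9396² × 114.324] / [1190 × 1777] = 18.7919 K

value=18.79 K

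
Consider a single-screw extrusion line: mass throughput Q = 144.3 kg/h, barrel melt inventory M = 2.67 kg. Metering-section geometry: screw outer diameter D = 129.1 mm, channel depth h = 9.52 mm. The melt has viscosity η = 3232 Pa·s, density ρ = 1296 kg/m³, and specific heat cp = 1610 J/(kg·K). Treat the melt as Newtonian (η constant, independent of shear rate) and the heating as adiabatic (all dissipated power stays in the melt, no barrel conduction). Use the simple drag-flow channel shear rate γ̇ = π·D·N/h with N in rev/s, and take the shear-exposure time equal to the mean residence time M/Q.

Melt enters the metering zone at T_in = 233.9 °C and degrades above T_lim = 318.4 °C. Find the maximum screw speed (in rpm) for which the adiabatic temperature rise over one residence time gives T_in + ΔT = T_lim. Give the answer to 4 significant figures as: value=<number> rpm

value=40.30 rpm

Convert throughput: Q = 144.3 kg/h = 144.3/3600 = 0.0400833 kg/s
t_res = M / Q_s = 2.67 ÷ 0.0400833 = 66.6112 s
D = 129.1 mm = 0.1291 m;  h = 9.52 mm = 0.00952 m
ΔT_a = T_lim − T_in = 318.4 − 233.9 = 84.5 K
Invert ΔT = ηγ̇²t_res/(ρcp) for γ̇: γ̇_max² = ΔT_a ρ cp / (η t_res) = 84.5·1296·1610 / (3232·66.6112) = 818.972 s⁻²
γ̇_max = sqrt(818.972) = 28.6177 s⁻¹
N_max = γ̇_max h / (πD) = 28.6177·0.00952/(π·0.1291) = 0.671731 rev/s → ×60 = 40.3038 rpm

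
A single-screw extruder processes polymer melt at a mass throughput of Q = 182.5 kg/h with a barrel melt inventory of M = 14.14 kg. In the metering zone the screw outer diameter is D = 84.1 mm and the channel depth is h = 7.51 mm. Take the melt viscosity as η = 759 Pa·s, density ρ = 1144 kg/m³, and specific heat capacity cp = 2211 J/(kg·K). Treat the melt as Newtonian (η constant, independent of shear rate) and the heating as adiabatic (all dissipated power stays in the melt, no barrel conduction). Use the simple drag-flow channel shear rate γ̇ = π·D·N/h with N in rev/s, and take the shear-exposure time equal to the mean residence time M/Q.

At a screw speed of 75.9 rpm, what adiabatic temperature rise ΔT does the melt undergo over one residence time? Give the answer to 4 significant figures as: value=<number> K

Convert throughput: Q = 182.5 kg/h = 182.5/3600 = 0.0506944 kg/s
t_res = M / Q_s = 14.14 ÷ 0.0506944 = 278.926 s
Convert to SI: D = 0.0841 m, h = 0.00751 m, N = 75.9/60 = 1.265 rev/s
γ̇ = π·D·N / h = π · 0.0841 · 1.265 / 0.00751 = 44.5037 s⁻¹
ΔT = η·γ̇²·t_res/(ρ·cp) = [759 × 44.5037² × 278.926] / [1144 × 2211] = 165.771 K

value=165.8 K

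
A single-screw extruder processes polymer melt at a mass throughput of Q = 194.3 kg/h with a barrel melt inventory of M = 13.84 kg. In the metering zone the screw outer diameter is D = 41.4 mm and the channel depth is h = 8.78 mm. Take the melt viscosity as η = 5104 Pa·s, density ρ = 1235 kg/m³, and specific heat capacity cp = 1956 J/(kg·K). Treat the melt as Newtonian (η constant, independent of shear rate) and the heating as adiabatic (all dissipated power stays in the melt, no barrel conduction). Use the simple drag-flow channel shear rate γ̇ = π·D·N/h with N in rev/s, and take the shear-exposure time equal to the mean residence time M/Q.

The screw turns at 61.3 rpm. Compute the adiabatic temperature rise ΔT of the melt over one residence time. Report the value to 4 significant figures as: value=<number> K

Convert throughput: Q = 194.3 kg/h = 194.3/3600 = 0.0539722 kg/s
Mean residence time: t_res = M/Q_s = 13.84 kg / 0.0539722 kg/s = 256.428 s
Convert to SI: D = 0.0414 m, h = 0.00878 m, N = 61.3/60 = 1.02167 rev/s
γ̇ = π D N / h = (π)(0.0414)(1.02167) / 0.00878 = 15.1344 s⁻¹
Adiabatic rise: ΔT = η γ̇² t_res / (ρ cp) = 5104·(15.1344)²·256.428 / (1235·1956) = 124.1 K

value=124.1 K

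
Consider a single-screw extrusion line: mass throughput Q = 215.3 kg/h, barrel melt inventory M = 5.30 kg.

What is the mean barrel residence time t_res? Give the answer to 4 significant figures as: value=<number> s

value=88.62 s

Throughput in SI: Q_s = 215.3 kg/h ÷ 3600 s/h = 0.0598056 kg/s
Mean residence time: t_res = M/Q_s = 5.30 kg / 0.0598056 kg/s = 88.6205 s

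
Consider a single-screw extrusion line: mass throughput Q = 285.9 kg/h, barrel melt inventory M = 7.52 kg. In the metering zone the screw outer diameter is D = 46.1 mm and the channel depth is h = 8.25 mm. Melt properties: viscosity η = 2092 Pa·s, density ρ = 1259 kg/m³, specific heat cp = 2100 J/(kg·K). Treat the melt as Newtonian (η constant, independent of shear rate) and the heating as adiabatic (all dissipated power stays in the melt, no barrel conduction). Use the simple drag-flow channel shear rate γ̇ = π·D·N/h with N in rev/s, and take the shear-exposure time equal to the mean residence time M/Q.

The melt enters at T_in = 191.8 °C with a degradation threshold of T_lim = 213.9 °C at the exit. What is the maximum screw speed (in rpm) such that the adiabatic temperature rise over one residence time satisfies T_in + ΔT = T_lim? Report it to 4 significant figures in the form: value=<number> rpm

value=58.70 rpm

Q_s = Q / 3600 = 285.9 / 3600 = 0.0794167 kg/s
Mean residence time: t_res = M/Q_s = 7.52 kg / 0.0794167 kg/s = 94.6905 s
D = 46.1 mm = 0.0461 m;  h = 8.25 mm = 0.00825 m
ΔT_a = T_lim − T_in = 213.9 °C − 191.8 °C = 22.1 K
γ̇_max² = ΔT_a·ρ·cp/(η·t_res) = 22.1·1259·2100/(2092·94.6905) = 294.964 s⁻²
γ̇_max = √294.964 = 17.1745 s⁻¹
N_max = γ̇_max h / (πD) = 17.1745·0.00825/(π·0.0461) = 0.978336 rev/s → ×60 = 58.7001 rpm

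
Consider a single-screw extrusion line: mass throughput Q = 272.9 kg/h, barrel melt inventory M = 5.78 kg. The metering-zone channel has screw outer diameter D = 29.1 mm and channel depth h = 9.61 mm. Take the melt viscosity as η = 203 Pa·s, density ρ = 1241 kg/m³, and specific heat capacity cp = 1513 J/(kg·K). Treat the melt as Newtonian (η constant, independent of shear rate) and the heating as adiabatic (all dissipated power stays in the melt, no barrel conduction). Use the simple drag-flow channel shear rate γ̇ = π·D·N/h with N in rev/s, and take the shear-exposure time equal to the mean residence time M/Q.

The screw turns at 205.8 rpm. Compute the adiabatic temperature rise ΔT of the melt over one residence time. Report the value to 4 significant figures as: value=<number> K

value=8.777 K

Q_s = Q / 3600 = 272.9 / 3600 = 0.0758056 kg/s
Mean residence time: t_res = M/Q_s = 5.78 kg / 0.0758056 kg/s = 76.2477 s
D = 29.1 mm = 0.0291 m;  h = 9.61 mm = 0.00961 m;  N = 205.8 rpm / 60 = 3.43 rev/s
γ̇ = π·D·N / h = π · 0.0291 · 3.43 / 0.00961 = 32.6297 s⁻¹
Adiabatic rise: ΔT = η γ̇² t_res / (ρ cp) = 203·(32.6297)²·76.2477 / (1241·1513) = 8.77686 K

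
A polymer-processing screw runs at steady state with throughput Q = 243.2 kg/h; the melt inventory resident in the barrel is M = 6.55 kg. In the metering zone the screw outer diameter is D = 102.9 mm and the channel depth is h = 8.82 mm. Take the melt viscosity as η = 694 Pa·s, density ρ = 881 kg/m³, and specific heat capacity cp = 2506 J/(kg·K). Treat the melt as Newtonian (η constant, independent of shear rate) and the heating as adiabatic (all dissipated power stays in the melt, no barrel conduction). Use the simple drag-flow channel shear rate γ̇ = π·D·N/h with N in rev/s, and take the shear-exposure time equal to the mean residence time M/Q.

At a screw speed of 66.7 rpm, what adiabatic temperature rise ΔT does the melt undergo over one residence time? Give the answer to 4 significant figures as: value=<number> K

Throughput in SI: Q_s = 243.2 kg/h ÷ 3600 s/h = 0.0675556 kg/s
Mean residence time: t_res = M/Q_s = 6.55 kg / 0.0675556 kg/s = 96.9572 s
Convert to SI: D = 0.1029 m, h = 0.00882 m, N = 66.7/60 = 1.11167 rev/s
γ̇ = π D N / h = (π)(0.1029)(1.11167) / 0.00882 = 40.7447 s⁻¹
ΔT = η·γ̇²·t_res / (ρ·cp) = 694 · (40.7447)² · 96.9572 / (881 · 2506) = 50.5971 K

value=50.60 K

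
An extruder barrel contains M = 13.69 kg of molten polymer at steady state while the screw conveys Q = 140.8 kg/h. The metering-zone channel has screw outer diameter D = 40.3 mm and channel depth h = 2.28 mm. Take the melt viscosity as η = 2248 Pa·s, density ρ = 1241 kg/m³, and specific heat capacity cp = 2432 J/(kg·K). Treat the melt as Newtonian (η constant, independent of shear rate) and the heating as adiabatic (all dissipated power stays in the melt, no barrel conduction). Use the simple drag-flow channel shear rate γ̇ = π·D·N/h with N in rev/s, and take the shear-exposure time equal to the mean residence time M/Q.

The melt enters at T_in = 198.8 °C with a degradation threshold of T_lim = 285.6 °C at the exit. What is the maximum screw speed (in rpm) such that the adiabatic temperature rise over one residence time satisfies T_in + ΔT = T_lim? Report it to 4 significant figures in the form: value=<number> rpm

Q_s = Q / 3600 = 140.8 / 3600 = 0.0391111 kg/s
Mean residence time: t_res = M/Q_s = 13.69 kg / 0.0391111 kg/s = 350.028 s
D = 40.3 mm = 0.0403 m;  h = 2.28 mm = 0.00228 m
ΔT_a = T_lim − T_in = 285.6 °C − 198.8 °C = 86.8 K
γ̇_max² = ΔT_a·ρ·cp / (η·t_res) = [86.8 × 1241 × 2432] / [2248 × 350.028] = 332.932 s⁻²
γ̇_max = sqrt(332.932) = 18.2464 s⁻¹
N_max = γ̇_max h / (πD) = 18.2464·0.00228/(π·0.0403) = 0.328593 rev/s → ×60 = 19.7156 rpm

value=19.72 rpm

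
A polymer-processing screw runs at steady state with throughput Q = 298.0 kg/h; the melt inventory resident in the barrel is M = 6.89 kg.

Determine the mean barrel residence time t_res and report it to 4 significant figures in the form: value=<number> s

value=83.23 s

Throughput in SI: Q_s = 298.0 kg/h ÷ 3600 s/h = 0.0827778 kg/s
t_res = M / Q_s = 6.89 / 0.0827778 = 83.2349 s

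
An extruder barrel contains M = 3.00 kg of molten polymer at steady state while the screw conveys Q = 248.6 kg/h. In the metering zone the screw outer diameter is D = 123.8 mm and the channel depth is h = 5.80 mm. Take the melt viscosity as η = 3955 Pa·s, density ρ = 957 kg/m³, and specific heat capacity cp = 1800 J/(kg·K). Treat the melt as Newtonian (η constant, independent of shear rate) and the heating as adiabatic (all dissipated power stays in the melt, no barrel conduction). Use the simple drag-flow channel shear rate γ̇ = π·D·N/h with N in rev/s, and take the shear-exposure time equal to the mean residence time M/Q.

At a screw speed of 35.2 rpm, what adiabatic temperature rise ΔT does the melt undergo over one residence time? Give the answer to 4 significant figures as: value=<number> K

value=154.4 K

Convert throughput: Q = 248.6 kg/h = 248.6/3600 = 0.0690556 kg/s
Mean residence time: t_res = M/Q_s = 3.00 kg / 0.0690556 kg/s = 43.4433 s
D = 123.8 mm = 0.1238 m;  h = 5.80 mm = 0.0058 m;  N = 35.2 rpm / 60 = 0.586667 rev/s
γ̇ = π D N / h = (π)(0.1238)(0.586667) / 0.0058 = 39.34 s⁻¹
ΔT = η·γ̇²·t_res/(ρ·cp) = [3955 × 39.34² × 43.4433] / [957 × 1800] = 154.366 K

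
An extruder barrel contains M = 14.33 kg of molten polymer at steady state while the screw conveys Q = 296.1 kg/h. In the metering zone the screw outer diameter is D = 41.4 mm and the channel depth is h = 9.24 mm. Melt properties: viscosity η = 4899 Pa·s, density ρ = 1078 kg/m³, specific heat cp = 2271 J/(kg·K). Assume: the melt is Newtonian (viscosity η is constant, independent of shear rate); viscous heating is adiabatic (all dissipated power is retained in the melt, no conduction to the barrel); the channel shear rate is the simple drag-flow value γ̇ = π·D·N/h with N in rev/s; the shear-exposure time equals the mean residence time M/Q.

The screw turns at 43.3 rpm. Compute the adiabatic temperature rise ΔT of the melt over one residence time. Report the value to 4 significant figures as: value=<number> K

Throughput in SI: Q_s = 296.1 kg/h ÷ 3600 s/h = 0.08225 kg/s
Mean residence time: t_res = M/Q_s = 14.33 kg / 0.08225 kg/s = 174.225 s
D = 41.4 mm = 0.0414 m;  h = 9.24 mm = 0.00924 m;  N = 43.3 rpm / 60 = 0.721667 rev/s
γ̇ = π D N / h = (π)(0.0414)(0.721667) / 0.00924 = 10.1582 s⁻¹
Adiabatic rise: ΔT = η γ̇² t_res / (ρ cp) = 4899·(10.1582)²·174.225 / (1078·2271) = 35.9759 K

value=35.98 K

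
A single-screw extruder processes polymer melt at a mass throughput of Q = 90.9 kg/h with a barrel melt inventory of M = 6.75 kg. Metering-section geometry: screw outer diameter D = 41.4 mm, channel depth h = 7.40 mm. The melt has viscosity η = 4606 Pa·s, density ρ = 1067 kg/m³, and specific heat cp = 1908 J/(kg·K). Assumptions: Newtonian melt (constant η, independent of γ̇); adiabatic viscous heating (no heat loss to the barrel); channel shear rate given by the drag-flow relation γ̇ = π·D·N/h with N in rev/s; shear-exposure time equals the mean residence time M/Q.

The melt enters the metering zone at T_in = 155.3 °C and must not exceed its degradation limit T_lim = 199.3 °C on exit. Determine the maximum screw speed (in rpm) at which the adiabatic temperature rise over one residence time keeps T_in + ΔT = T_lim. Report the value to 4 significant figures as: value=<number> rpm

Convert throughput: Q = 90.9 kg/h = 90.9/3600 = 0.02525 kg/s
Mean residence time: t_res = M/Q_s = 6.75 kg / 0.02525 kg/s = 267.327 s
D = 41.4 mm = 0.0414 m;  h = 7.40 mm = 0.0074 m
ΔT_a = T_lim − T_in = 199.3 °C − 155.3 °C = 44 K
γ̇_max² = ΔT_a·ρ·cp / (η·t_res) = [44 × 1067 × 1908] / [4606 × 267.327] = 72.7494 s⁻²
γ̇_max = sqrt(72.7494) = 8.52932 s⁻¹
Solve γ̇ = πDN/h for N: N_max = γ̇_max·h/(π·D) = 8.52932 × 0.0074 / (π × 0.0414) = 0.485284 rev/s = 29.117 rpm

value=29.12 rpm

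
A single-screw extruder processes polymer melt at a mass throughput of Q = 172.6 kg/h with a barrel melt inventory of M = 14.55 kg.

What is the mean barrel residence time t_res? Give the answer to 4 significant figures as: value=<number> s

value=303.5 s

Q_s = Q / 3600 = 172.6 / 3600 = 0.0479444 kg/s
t_res = M / Q_s = 14.55 ÷ 0.0479444 = 303.476 s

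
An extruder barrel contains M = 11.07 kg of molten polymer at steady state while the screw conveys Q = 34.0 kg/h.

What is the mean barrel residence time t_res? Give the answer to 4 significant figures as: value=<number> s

Convert throughput: Q = 34.0 kg/h = 34.0/3600 = 0.00944444 kg/s
Mean residence time: t_res = M/Q_s = 11.07 kg / 0.00944444 kg/s = 1172.12 s

value=1172. s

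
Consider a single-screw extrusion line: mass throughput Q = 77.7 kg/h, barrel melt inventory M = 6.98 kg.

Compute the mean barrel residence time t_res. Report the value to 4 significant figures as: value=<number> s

value=323.4 s

Q_s = Q / 3600 = 77.7 / 3600 = 0.0215833 kg/s
Mean residence time: t_res = M/Q_s = 6.98 kg / 0.0215833 kg/s = 323.398 s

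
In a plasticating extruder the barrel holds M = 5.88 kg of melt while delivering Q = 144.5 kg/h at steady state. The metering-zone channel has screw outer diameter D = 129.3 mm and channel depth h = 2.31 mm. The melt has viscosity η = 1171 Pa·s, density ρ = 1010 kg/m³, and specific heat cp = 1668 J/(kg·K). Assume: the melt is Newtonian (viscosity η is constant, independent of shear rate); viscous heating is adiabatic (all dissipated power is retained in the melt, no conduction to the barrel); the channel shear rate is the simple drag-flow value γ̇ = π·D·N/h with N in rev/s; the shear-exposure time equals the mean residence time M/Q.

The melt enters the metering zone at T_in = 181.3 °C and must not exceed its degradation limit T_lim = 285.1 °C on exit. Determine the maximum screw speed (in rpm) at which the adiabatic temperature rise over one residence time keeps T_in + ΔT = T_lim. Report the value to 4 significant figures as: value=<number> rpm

value=10.89 rpm

Q_s = Q / 3600 = 144.5 / 3600 = 0.0401389 kg/s
Mean residence time: t_res = M/Q_s = 5.88 kg / 0.0401389 kg/s = 146.491 s
Convert to metres: D = 0.1293 m, h = 0.00231 m
ΔT_a = T_lim − T_in = 285.1 − 181.3 = 103.8 K
γ̇_max² = ΔT_a·ρ·cp / (η·t_res) = [103.8 × 1010 × 1668] / [1171 × 146.491] = 1019.4 s⁻²
γ̇_max = √1019.4 = 31.9281 s⁻¹
Solve γ̇ = πDN/h for N: N_max = γ̇_max·h/(π·D) = 31.9281 × 0.00231 / (π × 0.1293) = 0.181567 rev/s = 10.894 rpm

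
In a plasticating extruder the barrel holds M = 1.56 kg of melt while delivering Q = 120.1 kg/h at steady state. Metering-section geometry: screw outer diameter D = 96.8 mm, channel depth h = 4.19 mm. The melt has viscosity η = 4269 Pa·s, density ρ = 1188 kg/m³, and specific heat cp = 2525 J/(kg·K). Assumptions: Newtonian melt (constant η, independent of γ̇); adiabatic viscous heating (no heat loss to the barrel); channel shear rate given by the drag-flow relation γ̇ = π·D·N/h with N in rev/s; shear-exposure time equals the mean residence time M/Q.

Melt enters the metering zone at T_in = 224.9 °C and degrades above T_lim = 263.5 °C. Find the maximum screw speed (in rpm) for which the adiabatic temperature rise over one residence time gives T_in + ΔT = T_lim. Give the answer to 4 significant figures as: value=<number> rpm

value=19.91 rpm

Throughput in SI: Q_s = 120.1 kg/h ÷ 3600 s/h = 0.0333611 kg/s
t_res = M / Q_s = 1.56 / 0.0333611 = 46.761 s
D = 96.8 mm = 0.0968 m;  h = 4.19 mm = 0.00419 m
Allowable rise: ΔT_a = T_lim − T_in = 263.5 − 224.9 = 38.6 K
γ̇_max² = ΔT_a·ρ·cp/(η·t_res) = 38.6·1188·2525/(4269·46.761) = 580.036 s⁻²
γ̇_max = sqrt(580.036) = 24.0839 s⁻¹
N_max = γ̇_max h / (πD) = 24.0839·0.00419/(π·0.0968) = 0.33183 rev/s → ×60 = 19.9098 rpm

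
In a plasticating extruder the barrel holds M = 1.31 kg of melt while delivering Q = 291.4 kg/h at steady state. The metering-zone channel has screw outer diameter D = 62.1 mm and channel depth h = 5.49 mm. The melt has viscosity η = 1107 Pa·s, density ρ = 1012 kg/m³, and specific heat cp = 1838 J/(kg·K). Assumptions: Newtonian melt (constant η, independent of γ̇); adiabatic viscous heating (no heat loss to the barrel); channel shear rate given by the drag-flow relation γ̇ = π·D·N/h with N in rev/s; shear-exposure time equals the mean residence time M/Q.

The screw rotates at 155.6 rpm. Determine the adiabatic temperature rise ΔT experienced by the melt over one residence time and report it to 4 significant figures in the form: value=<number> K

value=81.80 K

Q_s = Q / 3600 = 291.4 / 3600 = 0.0809444 kg/s
t_res = M / Q_s = 1.31 / 0.0809444 = 16.1839 s
Geometry in metres: D = 62.1 mm → 0.0621 m, h = 5.49 mm → 0.00549 m; screw speed N = 155.6 rpm = 2.59333 rev/s
γ̇ = π D N / h = (π)(0.0621)(2.59333) / 0.00549 = 92.1568 s⁻¹
ΔT = η·γ̇²·t_res / (ρ·cp) = 1107 · (92.1568)² · 16.1839 / (1012 · 1838) = 81.8014 K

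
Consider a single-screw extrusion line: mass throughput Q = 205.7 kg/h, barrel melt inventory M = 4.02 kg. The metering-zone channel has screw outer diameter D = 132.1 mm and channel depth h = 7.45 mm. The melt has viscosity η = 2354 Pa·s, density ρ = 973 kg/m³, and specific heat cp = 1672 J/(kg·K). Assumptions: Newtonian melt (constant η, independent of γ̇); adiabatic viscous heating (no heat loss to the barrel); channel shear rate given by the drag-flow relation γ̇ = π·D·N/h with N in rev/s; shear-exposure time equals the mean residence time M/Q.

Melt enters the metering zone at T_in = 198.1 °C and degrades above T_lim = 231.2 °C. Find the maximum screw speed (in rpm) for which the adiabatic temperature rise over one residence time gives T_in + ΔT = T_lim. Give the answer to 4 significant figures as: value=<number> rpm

Convert throughput: Q = 205.7 kg/h = 205.7/3600 = 0.0571389 kg/s
t_res = M / Q_s = 4.02 ÷ 0.0571389 = 70.3549 s
D = 132.1 mm = 0.1321 m;  h = 7.45 mm = 0.00745 m
ΔT_a = T_lim − T_in = 231.2 − 198.1 = 33.1 K
γ̇_max² = ΔT_a·ρ·cp/(η·t_res) = 33.1·973·1672/(2354·70.3549) = 325.144 s⁻²
Take the square root: γ̇_max = √(325.144) = 18.0318 s⁻¹
N_max = γ̇_max h / (πD) = 18.0318·0.00745/(π·0.1321) = 0.323699 rev/s → ×60 = 19.422 rpm

value=19.42 rpm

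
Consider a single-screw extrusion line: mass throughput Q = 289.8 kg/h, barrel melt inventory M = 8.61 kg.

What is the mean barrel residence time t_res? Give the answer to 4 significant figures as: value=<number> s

Throughput in SI: Q_s = 289.8 kg/h ÷ 3600 s/h = 0.0805 kg/s
t_res = M / Q_s = 8.61 / 0.0805 = 106.957 s

value=107.0 s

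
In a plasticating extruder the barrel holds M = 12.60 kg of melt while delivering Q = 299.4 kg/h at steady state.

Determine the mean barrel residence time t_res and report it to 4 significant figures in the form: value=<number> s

Convert throughput: Q = 299.4 kg/h = 299.4/3600 = 0.0831667 kg/s
t_res = M / Q_s = 12.60 / 0.0831667 = 151.503 s

value=151.5 s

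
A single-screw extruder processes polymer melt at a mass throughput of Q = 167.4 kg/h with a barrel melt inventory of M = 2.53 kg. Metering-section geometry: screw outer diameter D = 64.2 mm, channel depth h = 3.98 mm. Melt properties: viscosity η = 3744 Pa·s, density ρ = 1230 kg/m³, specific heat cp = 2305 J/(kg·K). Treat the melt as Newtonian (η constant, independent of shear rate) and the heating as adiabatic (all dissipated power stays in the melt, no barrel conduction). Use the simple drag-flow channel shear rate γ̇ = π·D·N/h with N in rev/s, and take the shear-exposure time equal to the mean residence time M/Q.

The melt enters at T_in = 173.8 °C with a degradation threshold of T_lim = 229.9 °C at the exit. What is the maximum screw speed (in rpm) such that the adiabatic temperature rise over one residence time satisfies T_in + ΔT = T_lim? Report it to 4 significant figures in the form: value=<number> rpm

value=33.08 rpm

Q_s = Q / 3600 = 167.4 / 3600 = 0.0465 kg/s
t_res = M / Q_s = 2.53 / 0.0465 = 54.4086 s
Geometry in SI: D = 64.2 mm → 0.0642 m, h = 3.98 mm → 0.00398 m
Allowable rise: ΔT_a = T_lim − T_in = 229.9 − 173.8 = 56.1 K
γ̇_max² = ΔT_a·ρ·cp / (η·t_res) = [56.1 × 1230 × 2305] / [3744 × 54.4086] = 780.792 s⁻²
γ̇_max = √780.792 = 27.9427 s⁻¹
N_max = γ̇_max·h / (π·D) = 27.9427 · 0.00398 / (π · 0.0642) = 0.551399 rev/s = 33.0839 rpm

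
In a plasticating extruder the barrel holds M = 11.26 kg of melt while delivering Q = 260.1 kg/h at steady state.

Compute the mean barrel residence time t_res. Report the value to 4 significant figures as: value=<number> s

Q_s = Q / 3600 = 260.1 / 3600 = 0.07225 kg/s
t_res = M / Q_s = 11.26 ÷ 0.07225 = 155.848 s

value=155.8 s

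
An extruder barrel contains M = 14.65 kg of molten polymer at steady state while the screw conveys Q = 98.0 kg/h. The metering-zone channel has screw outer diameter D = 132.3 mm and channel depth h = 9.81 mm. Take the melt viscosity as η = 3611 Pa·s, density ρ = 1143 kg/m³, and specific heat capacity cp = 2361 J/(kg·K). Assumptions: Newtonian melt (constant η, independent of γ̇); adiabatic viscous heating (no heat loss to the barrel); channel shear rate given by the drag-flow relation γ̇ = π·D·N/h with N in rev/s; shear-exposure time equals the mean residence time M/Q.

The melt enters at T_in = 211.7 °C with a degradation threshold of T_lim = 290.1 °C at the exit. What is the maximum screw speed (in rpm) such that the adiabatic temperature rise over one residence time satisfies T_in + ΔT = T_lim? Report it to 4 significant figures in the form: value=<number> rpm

value=14.78 rpm

Convert throughput: Q = 98.0 kg/h = 98.0/3600 = 0.0272222 kg/s
Mean residence time: t_res = M/Q_s = 14.65 kg / 0.0272222 kg/s = 538.163 s
Geometry in SI: D = 132.3 mm → 0.1323 m, h = 9.81 mm → 0.00981 m
Allowable rise: ΔT_a = T_lim − T_in = 290.1 − 211.7 = 78.4 K
γ̇_max² = ΔT_a·ρ·cp / (η·t_res) = [78.4 × 1143 × 2361] / [3611 × 538.163] = 108.872 s⁻²
γ̇_max = √108.872 = 10.4342 s⁻¹
N_max = γ̇_max h / (πD) = 10.4342·0.00981/(π·0.1323) = 0.246273 rev/s → ×60 = 14.7764 rpm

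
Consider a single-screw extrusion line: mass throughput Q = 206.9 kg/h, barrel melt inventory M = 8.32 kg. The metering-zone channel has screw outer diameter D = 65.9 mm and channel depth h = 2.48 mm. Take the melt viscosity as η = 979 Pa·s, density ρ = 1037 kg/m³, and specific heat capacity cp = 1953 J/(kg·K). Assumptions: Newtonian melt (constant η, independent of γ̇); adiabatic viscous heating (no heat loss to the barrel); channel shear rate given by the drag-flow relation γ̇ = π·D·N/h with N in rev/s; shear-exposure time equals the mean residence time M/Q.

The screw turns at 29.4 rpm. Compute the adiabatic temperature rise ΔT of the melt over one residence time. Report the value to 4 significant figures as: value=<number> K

value=117.1 K

Throughput in SI: Q_s = 206.9 kg/h ÷ 3600 s/h = 0.0574722 kg/s
Mean residence time: t_res = M/Q_s = 8.32 kg / 0.0574722 kg/s = 144.766 s
Convert to SI: D = 0.0659 m, h = 0.00248 m, N = 29.4/60 = 0.49 rev/s
Shear rate: γ̇ = πDN/h = π·0.0659·0.49/0.00248 = 40.9053 s⁻¹
Adiabatic rise: ΔT = η γ̇² t_res / (ρ cp) = 979·(40.9053)²·144.766 / (1037·1953) = 117.092 K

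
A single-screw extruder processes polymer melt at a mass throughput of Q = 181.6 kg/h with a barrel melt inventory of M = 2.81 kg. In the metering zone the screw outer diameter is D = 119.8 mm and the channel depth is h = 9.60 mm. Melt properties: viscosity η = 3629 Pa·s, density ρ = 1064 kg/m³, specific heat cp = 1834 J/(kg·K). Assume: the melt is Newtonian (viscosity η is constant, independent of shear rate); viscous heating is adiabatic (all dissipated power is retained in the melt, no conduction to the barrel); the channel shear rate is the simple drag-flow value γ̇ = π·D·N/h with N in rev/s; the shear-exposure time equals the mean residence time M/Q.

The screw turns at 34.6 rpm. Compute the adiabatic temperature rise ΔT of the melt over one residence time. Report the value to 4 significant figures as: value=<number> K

value=52.95 K

Convert throughput: Q = 181.6 kg/h = 181.6/3600 = 0.0504444 kg/s
Mean residence time: t_res = M/Q_s = 2.81 kg / 0.0504444 kg/s = 55.7048 s
Convert to SI: D = 0.1198 m, h = 0.0096 m, N = 34.6/60 = 0.576667 rev/s
γ̇ = π D N / h = (π)(0.1198)(0.576667) / 0.0096 = 22.6079 s⁻¹
ΔT = η·γ̇²·t_res/(ρ·cp) = [3629 × 22.6079² × 55.7048] / [1064 × 1834] = 52.9492 K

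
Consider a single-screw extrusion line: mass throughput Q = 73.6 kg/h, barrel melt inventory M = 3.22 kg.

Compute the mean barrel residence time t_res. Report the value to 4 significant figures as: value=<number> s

value=157.5 s

Convert throughput: Q = 73.6 kg/h = 73.6/3600 = 0.0204444 kg/s
t_res = M / Q_s = 3.22 ÷ 0.0204444 = 157.5 s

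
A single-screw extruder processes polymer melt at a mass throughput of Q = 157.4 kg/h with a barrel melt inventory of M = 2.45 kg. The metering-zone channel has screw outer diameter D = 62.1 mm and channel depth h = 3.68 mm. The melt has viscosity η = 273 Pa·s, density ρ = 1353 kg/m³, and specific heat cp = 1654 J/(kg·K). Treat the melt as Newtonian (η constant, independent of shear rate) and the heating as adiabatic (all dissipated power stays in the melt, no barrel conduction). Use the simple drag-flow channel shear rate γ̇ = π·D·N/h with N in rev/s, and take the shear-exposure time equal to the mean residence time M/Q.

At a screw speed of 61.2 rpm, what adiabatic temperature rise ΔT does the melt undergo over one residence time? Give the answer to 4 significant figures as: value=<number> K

Throughput in SI: Q_s = 157.4 kg/h ÷ 3600 s/h = 0.0437222 kg/s
Mean residence time: t_res = M/Q_s = 2.45 kg / 0.0437222 kg/s = 56.0356 s
D = 62.1 mm = 0.0621 m;  h = 3.68 mm = 0.00368 m;  N = 61.2 rpm / 60 = 1.02 rev/s
Shear rate: γ̇ = πDN/h = π·0.0621·1.02/0.00368 = 54.0747 s⁻¹
ΔT = η·γ̇²·t_res / (ρ·cp) = 273 · (54.0747)² · 56.0356 / (1353 · 1654) = 19.9885 K

value=19.99 K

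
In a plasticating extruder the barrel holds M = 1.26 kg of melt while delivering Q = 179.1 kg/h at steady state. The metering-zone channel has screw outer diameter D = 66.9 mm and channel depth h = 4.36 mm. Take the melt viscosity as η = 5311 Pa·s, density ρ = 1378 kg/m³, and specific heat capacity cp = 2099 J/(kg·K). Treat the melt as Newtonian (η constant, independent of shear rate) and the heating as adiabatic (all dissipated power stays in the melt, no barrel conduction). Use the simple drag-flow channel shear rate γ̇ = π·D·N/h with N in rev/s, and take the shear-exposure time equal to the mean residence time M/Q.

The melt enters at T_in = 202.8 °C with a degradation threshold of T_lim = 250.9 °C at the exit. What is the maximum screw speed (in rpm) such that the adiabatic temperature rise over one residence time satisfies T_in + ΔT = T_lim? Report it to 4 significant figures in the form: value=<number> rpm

Throughput in SI: Q_s = 179.1 kg/h ÷ 3600 s/h = 0.04975 kg/s
Mean residence time: t_res = M/Q_s = 1.26 kg / 0.04975 kg/s = 25.3266 s
D = 66.9 mm = 0.0669 m;  h = 4.36 mm = 0.00436 m
ΔT_a = T_lim − T_in = 250.9 °C − 202.8 °C = 48.1 K
Invert ΔT = ηγ̇²t_res/(ρcp) for γ̇: γ̇_max² = ΔT_a ρ cp / (η t_res) = 48.1·1378·2099 / (5311·25.3266) = 1034.32 s⁻²
Take the square root: γ̇_max = √(1034.32) = 32.1608 s⁻¹
N_max = γ̇_max·h / (π·D) = 32.1608 · 0.00436 / (π · 0.0669) = 0.667171 rev/s = 40.0302 rpm

value=40.03 rpm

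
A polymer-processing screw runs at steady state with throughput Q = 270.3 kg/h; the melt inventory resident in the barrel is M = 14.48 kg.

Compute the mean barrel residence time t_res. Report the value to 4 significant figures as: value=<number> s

value=192.9 s

Q_s = Q / 3600 = 270.3 / 3600 = 0.0750833 kg/s
t_res = M / Q_s = 14.48 ÷ 0.0750833 = 192.852 s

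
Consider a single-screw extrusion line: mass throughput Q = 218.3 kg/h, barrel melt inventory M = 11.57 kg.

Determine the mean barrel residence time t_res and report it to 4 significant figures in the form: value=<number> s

Throughput in SI: Q_s = 218.3 kg/h ÷ 3600 s/h = 0.0606389 kg/s
Mean residence time: t_res = M/Q_s = 11.57 kg / 0.0606389 kg/s = 190.802 s

value=190.8 s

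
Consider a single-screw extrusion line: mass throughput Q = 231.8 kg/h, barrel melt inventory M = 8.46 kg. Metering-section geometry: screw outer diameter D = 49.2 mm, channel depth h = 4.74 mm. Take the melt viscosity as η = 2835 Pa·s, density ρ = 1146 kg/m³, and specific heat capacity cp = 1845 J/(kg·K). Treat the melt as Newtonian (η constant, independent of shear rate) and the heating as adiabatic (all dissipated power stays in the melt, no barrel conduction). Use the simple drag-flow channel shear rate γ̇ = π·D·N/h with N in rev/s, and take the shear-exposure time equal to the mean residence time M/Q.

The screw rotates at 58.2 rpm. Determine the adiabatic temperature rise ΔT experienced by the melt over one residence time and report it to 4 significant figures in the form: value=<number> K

value=176.3 K

Throughput in SI: Q_s = 231.8 kg/h ÷ 3600 s/h = 0.0643889 kg/s
t_res = M / Q_s = 8.46 ÷ 0.0643889 = 131.389 s
D = 49.2 mm = 0.0492 m;  h = 4.74 mm = 0.00474 m;  N = 58.2 rpm / 60 = 0.97 rev/s
γ̇ = π·D·N / h = π · 0.0492 · 0.97 / 0.00474 = 31.6307 s⁻¹
ΔT = η·γ̇²·t_res/(ρ·cp) = [2835 × 31.6307² × 131.389] / [1146 × 1845] = 176.258 K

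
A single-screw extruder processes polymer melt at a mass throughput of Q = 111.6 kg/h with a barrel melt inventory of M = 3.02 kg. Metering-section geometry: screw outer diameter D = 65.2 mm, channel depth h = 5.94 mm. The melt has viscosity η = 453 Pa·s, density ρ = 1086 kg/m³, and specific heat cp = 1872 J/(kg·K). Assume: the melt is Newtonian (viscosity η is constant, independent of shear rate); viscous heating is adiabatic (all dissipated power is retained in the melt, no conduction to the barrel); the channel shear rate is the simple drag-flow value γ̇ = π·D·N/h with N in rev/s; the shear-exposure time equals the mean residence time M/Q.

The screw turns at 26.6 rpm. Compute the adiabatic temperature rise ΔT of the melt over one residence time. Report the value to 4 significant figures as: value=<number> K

value=5.073 K

Throughput in SI: Q_s = 111.6 kg/h ÷ 3600 s/h = 0.031 kg/s
t_res = M / Q_s = 3.02 / 0.031 = 97.4194 s
Geometry in metres: D = 65.2 mm → 0.0652 m, h = 5.94 mm → 0.00594 m; screw speed N = 26.6 rpm = 0.443333 rev/s
γ̇ = π D N / h = (π)(0.0652)(0.443333) / 0.00594 = 15.2877 s⁻¹
ΔT = η·γ̇²·t_res/(ρ·cp) = [453 × 15.2877² × 97.4194] / [1086 × 1872] = 5.0733 K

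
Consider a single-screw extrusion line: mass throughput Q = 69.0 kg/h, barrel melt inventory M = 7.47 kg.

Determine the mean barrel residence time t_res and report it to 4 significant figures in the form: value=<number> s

Throughput in SI: Q_s = 69.0 kg/h ÷ 3600 s/h = 0.0191667 kg/s
t_res = M / Q_s = 7.47 / 0.0191667 = 389.739 s

value=389.7 s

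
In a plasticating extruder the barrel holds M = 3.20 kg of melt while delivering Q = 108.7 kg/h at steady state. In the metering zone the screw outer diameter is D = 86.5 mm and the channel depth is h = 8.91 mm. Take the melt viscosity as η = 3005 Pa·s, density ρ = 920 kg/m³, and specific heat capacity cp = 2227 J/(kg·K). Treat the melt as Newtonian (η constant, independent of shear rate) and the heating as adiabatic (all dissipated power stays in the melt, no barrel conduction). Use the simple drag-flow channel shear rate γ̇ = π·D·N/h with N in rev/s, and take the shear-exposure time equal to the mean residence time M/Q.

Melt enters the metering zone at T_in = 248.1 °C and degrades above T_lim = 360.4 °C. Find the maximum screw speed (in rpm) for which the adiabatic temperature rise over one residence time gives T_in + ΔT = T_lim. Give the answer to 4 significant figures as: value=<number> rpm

value=52.88 rpm

Throughput in SI: Q_s = 108.7 kg/h ÷ 3600 s/h = 0.0301944 kg/s
Mean residence time: t_res = M/Q_s = 3.20 kg / 0.0301944 kg/s = 105.98 s
Geometry in SI: D = 86.5 mm → 0.0865 m, h = 8.91 mm → 0.00891 m
Allowable rise: ΔT_a = T_lim − T_in = 360.4 − 248.1 = 112.3 K
γ̇_max² = ΔT_a·ρ·cp/(η·t_res) = 112.3·920·2227/(3005·105.98) = 722.471 s⁻²
γ̇_max = √722.471 = 26.8788 s⁻¹
Solve γ̇ = πDN/h for N: N_max = γ̇_max·h/(π·D) = 26.8788 × 0.00891 / (π × 0.0865) = 0.881296 rev/s = 52.8778 rpm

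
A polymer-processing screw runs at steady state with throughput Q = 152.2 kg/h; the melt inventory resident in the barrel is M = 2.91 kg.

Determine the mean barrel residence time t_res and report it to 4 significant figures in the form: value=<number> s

value=68.83 s

Convert throughput: Q = 152.2 kg/h = 152.2/3600 = 0.0422778 kg/s
t_res = M / Q_s = 2.91 ÷ 0.0422778 = 68.8305 s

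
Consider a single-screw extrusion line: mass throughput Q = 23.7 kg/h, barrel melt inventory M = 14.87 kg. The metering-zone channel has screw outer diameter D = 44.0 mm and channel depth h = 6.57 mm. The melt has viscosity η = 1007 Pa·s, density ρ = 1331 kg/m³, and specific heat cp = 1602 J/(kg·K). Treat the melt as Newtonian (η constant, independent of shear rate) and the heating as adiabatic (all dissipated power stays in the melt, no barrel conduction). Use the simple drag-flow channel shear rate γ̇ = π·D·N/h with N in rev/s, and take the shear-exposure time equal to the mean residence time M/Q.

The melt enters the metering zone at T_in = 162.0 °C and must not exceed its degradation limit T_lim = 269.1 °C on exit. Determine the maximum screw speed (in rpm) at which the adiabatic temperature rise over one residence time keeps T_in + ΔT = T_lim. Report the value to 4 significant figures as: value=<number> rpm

value=28.57 rpm

Convert throughput: Q = 23.7 kg/h = 23.7/3600 = 0.00658333 kg/s
t_res = M / Q_s = 14.87 / 0.00658333 = 2258.73 s
D = 44.0 mm = 0.044 m;  h = 6.57 mm = 0.00657 m
ΔT_a = T_lim − T_in = 269.1 °C − 162.0 °C = 107.1 K
γ̇_max² = ΔT_a·ρ·cp / (η·t_res) = [107.1 × 1331 × 1602] / [1007 × 2258.73] = 100.4 s⁻²
γ̇_max = √100.4 = 10.02 s⁻¹
N_max = γ̇_max·h / (π·D) = 10.02 · 0.00657 / (π · 0.044) = 0.476245 rev/s = 28.5747 rpm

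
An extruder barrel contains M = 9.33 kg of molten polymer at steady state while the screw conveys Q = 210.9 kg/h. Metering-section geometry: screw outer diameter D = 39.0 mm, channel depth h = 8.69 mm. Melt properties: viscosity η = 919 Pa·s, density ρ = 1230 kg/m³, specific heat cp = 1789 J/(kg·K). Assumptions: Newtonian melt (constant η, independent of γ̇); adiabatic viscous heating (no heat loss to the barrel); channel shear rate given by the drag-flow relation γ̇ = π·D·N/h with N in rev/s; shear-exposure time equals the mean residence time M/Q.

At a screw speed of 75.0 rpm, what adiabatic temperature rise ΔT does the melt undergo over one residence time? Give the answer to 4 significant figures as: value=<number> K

Q_s = Q / 3600 = 210.9 / 3600 = 0.0585833 kg/s
Mean residence time: t_res = M/Q_s = 9.33 kg / 0.0585833 kg/s = 159.26 s
D = 39.0 mm = 0.039 m;  h = 8.69 mm = 0.00869 m;  N = 75.0 rpm / 60 = 1.25 rev/s
Shear rate: γ̇ = πDN/h = π·0.039·1.25/0.00869 = 17.624 s⁻¹
ΔT = η·γ̇²·t_res / (ρ·cp) = 919 · (17.624)² · 159.26 / (1230 · 1789) = 20.6594 K

value=20.66 K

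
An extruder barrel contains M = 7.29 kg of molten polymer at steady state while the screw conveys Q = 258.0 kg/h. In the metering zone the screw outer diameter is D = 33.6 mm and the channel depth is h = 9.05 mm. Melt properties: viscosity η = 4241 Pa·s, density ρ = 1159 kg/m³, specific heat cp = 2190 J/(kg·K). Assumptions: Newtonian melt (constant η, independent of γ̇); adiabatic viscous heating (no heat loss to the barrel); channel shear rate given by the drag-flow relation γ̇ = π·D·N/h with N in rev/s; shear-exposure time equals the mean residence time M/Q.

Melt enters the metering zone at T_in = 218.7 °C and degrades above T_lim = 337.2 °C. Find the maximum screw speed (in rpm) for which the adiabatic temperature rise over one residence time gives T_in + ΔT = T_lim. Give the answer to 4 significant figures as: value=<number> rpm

value=135.8 rpm

Throughput in SI: Q_s = 258.0 kg/h ÷ 3600 s/h = 0.0716667 kg/s
Mean residence time: t_res = M/Q_s = 7.29 kg / 0.0716667 kg/s = 101.721 s
Convert to metres: D = 0.0336 m, h = 0.00905 m
ΔT_a = T_lim − T_in = 337.2 °C − 218.7 °C = 118.5 K
γ̇_max² = ΔT_a·ρ·cp/(η·t_res) = 118.5·1159·2190/(4241·101.721) = 697.216 s⁻²
γ̇_max = √697.216 = 26.4048 s⁻¹
N_max = γ̇_max h / (πD) = 26.4048·0.00905/(π·0.0336) = 2.26383 rev/s → ×60 = 135.83 rpm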